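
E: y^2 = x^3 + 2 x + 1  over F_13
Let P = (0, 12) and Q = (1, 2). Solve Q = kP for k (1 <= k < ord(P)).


Enumerate multiples of P until we hit Q = (1, 2):
  1P = (0, 12)
  2P = (1, 2)
Match found at i = 2.

k = 2


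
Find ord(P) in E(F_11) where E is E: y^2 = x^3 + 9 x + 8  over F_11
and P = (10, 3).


Compute successive multiples of P until we hit O:
  1P = (10, 3)
  2P = (6, 5)
  3P = (9, 2)
  4P = (4, 3)
  5P = (8, 8)
  6P = (2, 10)
  7P = (2, 1)
  8P = (8, 3)
  ... (continuing to 13P)
  13P = O

ord(P) = 13


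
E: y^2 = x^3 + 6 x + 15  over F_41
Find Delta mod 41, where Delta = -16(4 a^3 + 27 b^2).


4 a^3 + 27 b^2 = 4*6^3 + 27*15^2 = 864 + 6075 = 6939
Delta = -16 * (6939) = -111024
Delta mod 41 = 4

Delta = 4 (mod 41)


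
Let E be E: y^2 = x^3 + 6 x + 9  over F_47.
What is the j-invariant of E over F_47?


Delta = -16(4 a^3 + 27 b^2) mod 47 = 17
-1728 * (4 a)^3 = -1728 * (4*6)^3 mod 47 = 19
j = 19 * 17^(-1) mod 47 = 26

j = 26 (mod 47)


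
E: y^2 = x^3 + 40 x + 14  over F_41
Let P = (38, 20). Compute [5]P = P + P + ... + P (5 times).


k = 5 = 101_2 (binary, LSB first: 101)
Double-and-add from P = (38, 20):
  bit 0 = 1: acc = O + (38, 20) = (38, 20)
  bit 1 = 0: acc unchanged = (38, 20)
  bit 2 = 1: acc = (38, 20) + (12, 34) = (9, 18)

5P = (9, 18)


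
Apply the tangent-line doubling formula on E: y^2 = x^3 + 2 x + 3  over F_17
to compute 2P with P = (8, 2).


Doubling: s = (3 x1^2 + a) / (2 y1)
s = (3*8^2 + 2) / (2*2) mod 17 = 6
x3 = s^2 - 2 x1 mod 17 = 6^2 - 2*8 = 3
y3 = s (x1 - x3) - y1 mod 17 = 6 * (8 - 3) - 2 = 11

2P = (3, 11)


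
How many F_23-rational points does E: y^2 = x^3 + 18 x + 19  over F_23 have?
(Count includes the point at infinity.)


For each x in F_23, count y with y^2 = x^3 + 18 x + 19 mod 23:
  x = 3: RHS = 8, y in [10, 13]  -> 2 point(s)
  x = 5: RHS = 4, y in [2, 21]  -> 2 point(s)
  x = 8: RHS = 8, y in [10, 13]  -> 2 point(s)
  x = 9: RHS = 13, y in [6, 17]  -> 2 point(s)
  x = 10: RHS = 3, y in [7, 16]  -> 2 point(s)
  x = 12: RHS = 8, y in [10, 13]  -> 2 point(s)
  x = 13: RHS = 12, y in [9, 14]  -> 2 point(s)
  x = 14: RHS = 2, y in [5, 18]  -> 2 point(s)
  x = 22: RHS = 0, y in [0]  -> 1 point(s)
Affine points: 17. Add the point at infinity: total = 18.

#E(F_23) = 18


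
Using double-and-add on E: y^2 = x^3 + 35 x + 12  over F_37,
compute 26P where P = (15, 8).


k = 26 = 11010_2 (binary, LSB first: 01011)
Double-and-add from P = (15, 8):
  bit 0 = 0: acc unchanged = O
  bit 1 = 1: acc = O + (3, 25) = (3, 25)
  bit 2 = 0: acc unchanged = (3, 25)
  bit 3 = 1: acc = (3, 25) + (29, 21) = (14, 8)
  bit 4 = 1: acc = (14, 8) + (17, 28) = (34, 19)

26P = (34, 19)


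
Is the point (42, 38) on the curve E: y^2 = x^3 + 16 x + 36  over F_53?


Check whether y^2 = x^3 + 16 x + 36 (mod 53) for (x, y) = (42, 38).
LHS: y^2 = 38^2 mod 53 = 13
RHS: x^3 + 16 x + 36 = 42^3 + 16*42 + 36 mod 53 = 13
LHS = RHS

Yes, on the curve


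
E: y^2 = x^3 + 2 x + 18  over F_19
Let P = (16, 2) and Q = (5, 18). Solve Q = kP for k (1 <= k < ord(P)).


Enumerate multiples of P until we hit Q = (5, 18):
  1P = (16, 2)
  2P = (17, 5)
  3P = (14, 4)
  4P = (9, 10)
  5P = (5, 18)
Match found at i = 5.

k = 5


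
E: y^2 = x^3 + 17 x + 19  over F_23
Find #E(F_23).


For each x in F_23, count y with y^2 = x^3 + 17 x + 19 mod 23:
  x = 4: RHS = 13, y in [6, 17]  -> 2 point(s)
  x = 8: RHS = 0, y in [0]  -> 1 point(s)
  x = 9: RHS = 4, y in [2, 21]  -> 2 point(s)
  x = 10: RHS = 16, y in [4, 19]  -> 2 point(s)
  x = 17: RHS = 0, y in [0]  -> 1 point(s)
  x = 18: RHS = 16, y in [4, 19]  -> 2 point(s)
  x = 19: RHS = 2, y in [5, 18]  -> 2 point(s)
  x = 21: RHS = 0, y in [0]  -> 1 point(s)
  x = 22: RHS = 1, y in [1, 22]  -> 2 point(s)
Affine points: 15. Add the point at infinity: total = 16.

#E(F_23) = 16


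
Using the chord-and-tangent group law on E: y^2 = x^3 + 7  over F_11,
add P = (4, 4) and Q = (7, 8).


P != Q, so use the chord formula.
s = (y2 - y1) / (x2 - x1) = (4) / (3) mod 11 = 5
x3 = s^2 - x1 - x2 mod 11 = 5^2 - 4 - 7 = 3
y3 = s (x1 - x3) - y1 mod 11 = 5 * (4 - 3) - 4 = 1

P + Q = (3, 1)


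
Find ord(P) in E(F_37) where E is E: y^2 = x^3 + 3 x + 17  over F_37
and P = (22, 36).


Compute successive multiples of P until we hit O:
  1P = (22, 36)
  2P = (29, 6)
  3P = (24, 36)
  4P = (28, 1)
  5P = (20, 14)
  6P = (5, 3)
  7P = (13, 25)
  8P = (14, 19)
  ... (continuing to 35P)
  35P = O

ord(P) = 35


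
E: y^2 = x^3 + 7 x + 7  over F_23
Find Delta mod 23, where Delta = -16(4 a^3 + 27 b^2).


4 a^3 + 27 b^2 = 4*7^3 + 27*7^2 = 1372 + 1323 = 2695
Delta = -16 * (2695) = -43120
Delta mod 23 = 5

Delta = 5 (mod 23)


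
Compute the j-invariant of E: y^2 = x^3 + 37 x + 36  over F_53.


Delta = -16(4 a^3 + 27 b^2) mod 53 = 26
-1728 * (4 a)^3 = -1728 * (4*37)^3 mod 53 = 33
j = 33 * 26^(-1) mod 53 = 40

j = 40 (mod 53)


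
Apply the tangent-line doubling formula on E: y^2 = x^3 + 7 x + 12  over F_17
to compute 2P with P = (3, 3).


Doubling: s = (3 x1^2 + a) / (2 y1)
s = (3*3^2 + 7) / (2*3) mod 17 = 0
x3 = s^2 - 2 x1 mod 17 = 0^2 - 2*3 = 11
y3 = s (x1 - x3) - y1 mod 17 = 0 * (3 - 11) - 3 = 14

2P = (11, 14)


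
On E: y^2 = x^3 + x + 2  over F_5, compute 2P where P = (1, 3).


Doubling: s = (3 x1^2 + a) / (2 y1)
s = (3*1^2 + 1) / (2*3) mod 5 = 4
x3 = s^2 - 2 x1 mod 5 = 4^2 - 2*1 = 4
y3 = s (x1 - x3) - y1 mod 5 = 4 * (1 - 4) - 3 = 0

2P = (4, 0)


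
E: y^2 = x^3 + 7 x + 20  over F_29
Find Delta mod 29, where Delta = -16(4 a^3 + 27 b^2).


4 a^3 + 27 b^2 = 4*7^3 + 27*20^2 = 1372 + 10800 = 12172
Delta = -16 * (12172) = -194752
Delta mod 29 = 12

Delta = 12 (mod 29)


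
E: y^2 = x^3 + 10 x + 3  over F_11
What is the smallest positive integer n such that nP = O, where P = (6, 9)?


Compute successive multiples of P until we hit O:
  1P = (6, 9)
  2P = (3, 7)
  3P = (0, 6)
  4P = (8, 1)
  5P = (2, 8)
  6P = (1, 6)
  7P = (7, 8)
  8P = (10, 6)
  ... (continuing to 17P)
  17P = O

ord(P) = 17


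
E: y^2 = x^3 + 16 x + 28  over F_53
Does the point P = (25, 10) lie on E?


Check whether y^2 = x^3 + 16 x + 28 (mod 53) for (x, y) = (25, 10).
LHS: y^2 = 10^2 mod 53 = 47
RHS: x^3 + 16 x + 28 = 25^3 + 16*25 + 28 mod 53 = 47
LHS = RHS

Yes, on the curve


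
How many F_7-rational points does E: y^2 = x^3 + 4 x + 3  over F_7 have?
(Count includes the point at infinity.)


For each x in F_7, count y with y^2 = x^3 + 4 x + 3 mod 7:
  x = 1: RHS = 1, y in [1, 6]  -> 2 point(s)
  x = 3: RHS = 0, y in [0]  -> 1 point(s)
  x = 5: RHS = 1, y in [1, 6]  -> 2 point(s)
Affine points: 5. Add the point at infinity: total = 6.

#E(F_7) = 6


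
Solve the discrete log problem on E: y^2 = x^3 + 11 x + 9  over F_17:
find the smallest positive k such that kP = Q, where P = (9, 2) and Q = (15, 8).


Enumerate multiples of P until we hit Q = (15, 8):
  1P = (9, 2)
  2P = (15, 8)
Match found at i = 2.

k = 2


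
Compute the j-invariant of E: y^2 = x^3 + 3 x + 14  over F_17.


Delta = -16(4 a^3 + 27 b^2) mod 17 = 11
-1728 * (4 a)^3 = -1728 * (4*3)^3 mod 17 = 15
j = 15 * 11^(-1) mod 17 = 6

j = 6 (mod 17)


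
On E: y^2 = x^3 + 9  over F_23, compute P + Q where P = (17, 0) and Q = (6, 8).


P != Q, so use the chord formula.
s = (y2 - y1) / (x2 - x1) = (8) / (12) mod 23 = 16
x3 = s^2 - x1 - x2 mod 23 = 16^2 - 17 - 6 = 3
y3 = s (x1 - x3) - y1 mod 23 = 16 * (17 - 3) - 0 = 17

P + Q = (3, 17)


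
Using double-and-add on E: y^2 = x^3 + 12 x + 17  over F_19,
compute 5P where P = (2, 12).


k = 5 = 101_2 (binary, LSB first: 101)
Double-and-add from P = (2, 12):
  bit 0 = 1: acc = O + (2, 12) = (2, 12)
  bit 1 = 0: acc unchanged = (2, 12)
  bit 2 = 1: acc = (2, 12) + (3, 2) = (0, 6)

5P = (0, 6)


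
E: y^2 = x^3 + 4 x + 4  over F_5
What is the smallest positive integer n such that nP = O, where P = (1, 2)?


Compute successive multiples of P until we hit O:
  1P = (1, 2)
  2P = (2, 0)
  3P = (1, 3)
  4P = O

ord(P) = 4


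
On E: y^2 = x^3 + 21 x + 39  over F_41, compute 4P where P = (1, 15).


k = 4 = 100_2 (binary, LSB first: 001)
Double-and-add from P = (1, 15):
  bit 0 = 0: acc unchanged = O
  bit 1 = 0: acc unchanged = O
  bit 2 = 1: acc = O + (14, 24) = (14, 24)

4P = (14, 24)


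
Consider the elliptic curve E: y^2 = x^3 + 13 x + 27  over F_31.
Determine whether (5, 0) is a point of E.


Check whether y^2 = x^3 + 13 x + 27 (mod 31) for (x, y) = (5, 0).
LHS: y^2 = 0^2 mod 31 = 0
RHS: x^3 + 13 x + 27 = 5^3 + 13*5 + 27 mod 31 = 0
LHS = RHS

Yes, on the curve


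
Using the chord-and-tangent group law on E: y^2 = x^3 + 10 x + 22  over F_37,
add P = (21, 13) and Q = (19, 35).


P != Q, so use the chord formula.
s = (y2 - y1) / (x2 - x1) = (22) / (35) mod 37 = 26
x3 = s^2 - x1 - x2 mod 37 = 26^2 - 21 - 19 = 7
y3 = s (x1 - x3) - y1 mod 37 = 26 * (21 - 7) - 13 = 18

P + Q = (7, 18)


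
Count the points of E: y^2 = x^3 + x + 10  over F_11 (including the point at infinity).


For each x in F_11, count y with y^2 = x^3 + 1 x + 10 mod 11:
  x = 1: RHS = 1, y in [1, 10]  -> 2 point(s)
  x = 2: RHS = 9, y in [3, 8]  -> 2 point(s)
  x = 4: RHS = 1, y in [1, 10]  -> 2 point(s)
  x = 6: RHS = 1, y in [1, 10]  -> 2 point(s)
  x = 9: RHS = 0, y in [0]  -> 1 point(s)
Affine points: 9. Add the point at infinity: total = 10.

#E(F_11) = 10


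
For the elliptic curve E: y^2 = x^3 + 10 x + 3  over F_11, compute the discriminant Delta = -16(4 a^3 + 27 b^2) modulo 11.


4 a^3 + 27 b^2 = 4*10^3 + 27*3^2 = 4000 + 243 = 4243
Delta = -16 * (4243) = -67888
Delta mod 11 = 4

Delta = 4 (mod 11)


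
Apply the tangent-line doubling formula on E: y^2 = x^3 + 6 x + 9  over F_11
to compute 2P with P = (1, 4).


Doubling: s = (3 x1^2 + a) / (2 y1)
s = (3*1^2 + 6) / (2*4) mod 11 = 8
x3 = s^2 - 2 x1 mod 11 = 8^2 - 2*1 = 7
y3 = s (x1 - x3) - y1 mod 11 = 8 * (1 - 7) - 4 = 3

2P = (7, 3)


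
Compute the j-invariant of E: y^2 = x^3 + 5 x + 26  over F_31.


Delta = -16(4 a^3 + 27 b^2) mod 31 = 17
-1728 * (4 a)^3 = -1728 * (4*5)^3 mod 31 = 16
j = 16 * 17^(-1) mod 31 = 21

j = 21 (mod 31)


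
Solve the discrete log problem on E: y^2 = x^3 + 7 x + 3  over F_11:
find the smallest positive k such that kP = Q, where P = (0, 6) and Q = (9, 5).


Enumerate multiples of P until we hit Q = (9, 5):
  1P = (0, 6)
  2P = (5, 3)
  3P = (9, 6)
  4P = (2, 5)
  5P = (1, 0)
  6P = (2, 6)
  7P = (9, 5)
Match found at i = 7.

k = 7


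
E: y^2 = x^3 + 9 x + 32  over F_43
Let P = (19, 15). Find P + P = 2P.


Doubling: s = (3 x1^2 + a) / (2 y1)
s = (3*19^2 + 9) / (2*15) mod 43 = 2
x3 = s^2 - 2 x1 mod 43 = 2^2 - 2*19 = 9
y3 = s (x1 - x3) - y1 mod 43 = 2 * (19 - 9) - 15 = 5

2P = (9, 5)


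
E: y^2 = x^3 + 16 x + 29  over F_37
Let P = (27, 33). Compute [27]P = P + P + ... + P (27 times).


k = 27 = 11011_2 (binary, LSB first: 11011)
Double-and-add from P = (27, 33):
  bit 0 = 1: acc = O + (27, 33) = (27, 33)
  bit 1 = 1: acc = (27, 33) + (17, 16) = (34, 18)
  bit 2 = 0: acc unchanged = (34, 18)
  bit 3 = 1: acc = (34, 18) + (3, 17) = (36, 7)
  bit 4 = 1: acc = (36, 7) + (35, 10) = (12, 32)

27P = (12, 32)


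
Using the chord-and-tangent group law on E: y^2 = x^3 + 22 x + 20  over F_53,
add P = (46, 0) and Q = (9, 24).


P != Q, so use the chord formula.
s = (y2 - y1) / (x2 - x1) = (24) / (16) mod 53 = 28
x3 = s^2 - x1 - x2 mod 53 = 28^2 - 46 - 9 = 40
y3 = s (x1 - x3) - y1 mod 53 = 28 * (46 - 40) - 0 = 9

P + Q = (40, 9)


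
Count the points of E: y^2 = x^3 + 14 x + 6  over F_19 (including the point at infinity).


For each x in F_19, count y with y^2 = x^3 + 14 x + 6 mod 19:
  x = 0: RHS = 6, y in [5, 14]  -> 2 point(s)
  x = 2: RHS = 4, y in [2, 17]  -> 2 point(s)
  x = 5: RHS = 11, y in [7, 12]  -> 2 point(s)
  x = 9: RHS = 6, y in [5, 14]  -> 2 point(s)
  x = 10: RHS = 6, y in [5, 14]  -> 2 point(s)
  x = 11: RHS = 9, y in [3, 16]  -> 2 point(s)
  x = 14: RHS = 1, y in [1, 18]  -> 2 point(s)
  x = 15: RHS = 0, y in [0]  -> 1 point(s)
Affine points: 15. Add the point at infinity: total = 16.

#E(F_19) = 16


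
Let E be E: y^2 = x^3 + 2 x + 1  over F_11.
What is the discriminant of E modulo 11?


4 a^3 + 27 b^2 = 4*2^3 + 27*1^2 = 32 + 27 = 59
Delta = -16 * (59) = -944
Delta mod 11 = 2

Delta = 2 (mod 11)


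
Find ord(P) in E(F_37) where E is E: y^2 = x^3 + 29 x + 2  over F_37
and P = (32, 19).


Compute successive multiples of P until we hit O:
  1P = (32, 19)
  2P = (22, 22)
  3P = (36, 34)
  4P = (27, 9)
  5P = (19, 7)
  6P = (14, 9)
  7P = (21, 20)
  8P = (10, 16)
  ... (continuing to 39P)
  39P = O

ord(P) = 39


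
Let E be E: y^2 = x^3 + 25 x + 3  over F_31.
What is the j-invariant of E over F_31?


Delta = -16(4 a^3 + 27 b^2) mod 31 = 16
-1728 * (4 a)^3 = -1728 * (4*25)^3 mod 31 = 16
j = 16 * 16^(-1) mod 31 = 1

j = 1 (mod 31)


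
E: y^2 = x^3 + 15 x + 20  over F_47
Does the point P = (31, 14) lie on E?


Check whether y^2 = x^3 + 15 x + 20 (mod 47) for (x, y) = (31, 14).
LHS: y^2 = 14^2 mod 47 = 8
RHS: x^3 + 15 x + 20 = 31^3 + 15*31 + 20 mod 47 = 8
LHS = RHS

Yes, on the curve


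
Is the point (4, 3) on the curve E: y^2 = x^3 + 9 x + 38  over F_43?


Check whether y^2 = x^3 + 9 x + 38 (mod 43) for (x, y) = (4, 3).
LHS: y^2 = 3^2 mod 43 = 9
RHS: x^3 + 9 x + 38 = 4^3 + 9*4 + 38 mod 43 = 9
LHS = RHS

Yes, on the curve


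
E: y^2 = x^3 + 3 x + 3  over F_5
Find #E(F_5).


For each x in F_5, count y with y^2 = x^3 + 3 x + 3 mod 5:
  x = 3: RHS = 4, y in [2, 3]  -> 2 point(s)
  x = 4: RHS = 4, y in [2, 3]  -> 2 point(s)
Affine points: 4. Add the point at infinity: total = 5.

#E(F_5) = 5


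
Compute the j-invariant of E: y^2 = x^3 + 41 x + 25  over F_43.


Delta = -16(4 a^3 + 27 b^2) mod 43 = 36
-1728 * (4 a)^3 = -1728 * (4*41)^3 mod 43 = 11
j = 11 * 36^(-1) mod 43 = 23

j = 23 (mod 43)


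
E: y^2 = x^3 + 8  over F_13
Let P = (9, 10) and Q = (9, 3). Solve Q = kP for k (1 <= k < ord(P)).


Enumerate multiples of P until we hit Q = (9, 3):
  1P = (9, 10)
  2P = (7, 0)
  3P = (9, 3)
Match found at i = 3.

k = 3


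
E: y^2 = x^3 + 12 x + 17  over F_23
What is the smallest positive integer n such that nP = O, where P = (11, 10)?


Compute successive multiples of P until we hit O:
  1P = (11, 10)
  2P = (9, 16)
  3P = (12, 16)
  4P = (13, 1)
  5P = (2, 7)
  6P = (5, 15)
  7P = (16, 21)
  8P = (22, 21)
  ... (continuing to 28P)
  28P = O

ord(P) = 28


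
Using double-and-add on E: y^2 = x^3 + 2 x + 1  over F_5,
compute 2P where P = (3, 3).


k = 2 = 10_2 (binary, LSB first: 01)
Double-and-add from P = (3, 3):
  bit 0 = 0: acc unchanged = O
  bit 1 = 1: acc = O + (0, 4) = (0, 4)

2P = (0, 4)


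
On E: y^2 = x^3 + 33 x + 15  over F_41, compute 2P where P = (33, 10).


Doubling: s = (3 x1^2 + a) / (2 y1)
s = (3*33^2 + 33) / (2*10) mod 41 = 1
x3 = s^2 - 2 x1 mod 41 = 1^2 - 2*33 = 17
y3 = s (x1 - x3) - y1 mod 41 = 1 * (33 - 17) - 10 = 6

2P = (17, 6)


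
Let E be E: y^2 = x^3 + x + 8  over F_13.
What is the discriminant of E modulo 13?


4 a^3 + 27 b^2 = 4*1^3 + 27*8^2 = 4 + 1728 = 1732
Delta = -16 * (1732) = -27712
Delta mod 13 = 4

Delta = 4 (mod 13)


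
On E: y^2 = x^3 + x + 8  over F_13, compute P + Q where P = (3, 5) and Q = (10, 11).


P != Q, so use the chord formula.
s = (y2 - y1) / (x2 - x1) = (6) / (7) mod 13 = 12
x3 = s^2 - x1 - x2 mod 13 = 12^2 - 3 - 10 = 1
y3 = s (x1 - x3) - y1 mod 13 = 12 * (3 - 1) - 5 = 6

P + Q = (1, 6)


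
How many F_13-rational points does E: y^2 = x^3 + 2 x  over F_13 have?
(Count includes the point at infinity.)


For each x in F_13, count y with y^2 = x^3 + 2 x + 0 mod 13:
  x = 0: RHS = 0, y in [0]  -> 1 point(s)
  x = 1: RHS = 3, y in [4, 9]  -> 2 point(s)
  x = 2: RHS = 12, y in [5, 8]  -> 2 point(s)
  x = 11: RHS = 1, y in [1, 12]  -> 2 point(s)
  x = 12: RHS = 10, y in [6, 7]  -> 2 point(s)
Affine points: 9. Add the point at infinity: total = 10.

#E(F_13) = 10


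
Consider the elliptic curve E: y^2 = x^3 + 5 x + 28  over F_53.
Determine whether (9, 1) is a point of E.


Check whether y^2 = x^3 + 5 x + 28 (mod 53) for (x, y) = (9, 1).
LHS: y^2 = 1^2 mod 53 = 1
RHS: x^3 + 5 x + 28 = 9^3 + 5*9 + 28 mod 53 = 7
LHS != RHS

No, not on the curve


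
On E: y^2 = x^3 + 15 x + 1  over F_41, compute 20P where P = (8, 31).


k = 20 = 10100_2 (binary, LSB first: 00101)
Double-and-add from P = (8, 31):
  bit 0 = 0: acc unchanged = O
  bit 1 = 0: acc unchanged = O
  bit 2 = 1: acc = O + (5, 23) = (5, 23)
  bit 3 = 0: acc unchanged = (5, 23)
  bit 4 = 1: acc = (5, 23) + (33, 5) = (35, 8)

20P = (35, 8)


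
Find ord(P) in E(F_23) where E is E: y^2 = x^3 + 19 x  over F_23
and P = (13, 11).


Compute successive multiples of P until we hit O:
  1P = (13, 11)
  2P = (6, 10)
  3P = (12, 22)
  4P = (4, 5)
  5P = (9, 7)
  6P = (2, 0)
  7P = (9, 16)
  8P = (4, 18)
  ... (continuing to 12P)
  12P = O

ord(P) = 12


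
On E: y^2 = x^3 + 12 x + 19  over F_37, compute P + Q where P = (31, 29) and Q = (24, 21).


P != Q, so use the chord formula.
s = (y2 - y1) / (x2 - x1) = (29) / (30) mod 37 = 17
x3 = s^2 - x1 - x2 mod 37 = 17^2 - 31 - 24 = 12
y3 = s (x1 - x3) - y1 mod 37 = 17 * (31 - 12) - 29 = 35

P + Q = (12, 35)


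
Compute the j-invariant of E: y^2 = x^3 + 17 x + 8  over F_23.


Delta = -16(4 a^3 + 27 b^2) mod 23 = 22
-1728 * (4 a)^3 = -1728 * (4*17)^3 mod 23 = 3
j = 3 * 22^(-1) mod 23 = 20

j = 20 (mod 23)


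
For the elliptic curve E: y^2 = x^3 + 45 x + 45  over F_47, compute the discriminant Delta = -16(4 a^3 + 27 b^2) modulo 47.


4 a^3 + 27 b^2 = 4*45^3 + 27*45^2 = 364500 + 54675 = 419175
Delta = -16 * (419175) = -6706800
Delta mod 47 = 6

Delta = 6 (mod 47)


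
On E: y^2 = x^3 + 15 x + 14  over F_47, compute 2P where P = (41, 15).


Doubling: s = (3 x1^2 + a) / (2 y1)
s = (3*41^2 + 15) / (2*15) mod 47 = 37
x3 = s^2 - 2 x1 mod 47 = 37^2 - 2*41 = 18
y3 = s (x1 - x3) - y1 mod 47 = 37 * (41 - 18) - 15 = 37

2P = (18, 37)


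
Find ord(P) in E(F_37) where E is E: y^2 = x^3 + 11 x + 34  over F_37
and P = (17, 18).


Compute successive multiples of P until we hit O:
  1P = (17, 18)
  2P = (29, 10)
  3P = (12, 28)
  4P = (12, 9)
  5P = (29, 27)
  6P = (17, 19)
  7P = O

ord(P) = 7


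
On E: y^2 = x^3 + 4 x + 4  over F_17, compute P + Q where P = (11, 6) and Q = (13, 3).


P != Q, so use the chord formula.
s = (y2 - y1) / (x2 - x1) = (14) / (2) mod 17 = 7
x3 = s^2 - x1 - x2 mod 17 = 7^2 - 11 - 13 = 8
y3 = s (x1 - x3) - y1 mod 17 = 7 * (11 - 8) - 6 = 15

P + Q = (8, 15)


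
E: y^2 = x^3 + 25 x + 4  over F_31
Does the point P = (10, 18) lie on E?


Check whether y^2 = x^3 + 25 x + 4 (mod 31) for (x, y) = (10, 18).
LHS: y^2 = 18^2 mod 31 = 14
RHS: x^3 + 25 x + 4 = 10^3 + 25*10 + 4 mod 31 = 14
LHS = RHS

Yes, on the curve


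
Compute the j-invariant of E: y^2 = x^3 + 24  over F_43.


Delta = -16(4 a^3 + 27 b^2) mod 43 = 9
-1728 * (4 a)^3 = -1728 * (4*0)^3 mod 43 = 0
j = 0 * 9^(-1) mod 43 = 0

j = 0 (mod 43)


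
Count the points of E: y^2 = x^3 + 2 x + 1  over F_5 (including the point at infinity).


For each x in F_5, count y with y^2 = x^3 + 2 x + 1 mod 5:
  x = 0: RHS = 1, y in [1, 4]  -> 2 point(s)
  x = 1: RHS = 4, y in [2, 3]  -> 2 point(s)
  x = 3: RHS = 4, y in [2, 3]  -> 2 point(s)
Affine points: 6. Add the point at infinity: total = 7.

#E(F_5) = 7


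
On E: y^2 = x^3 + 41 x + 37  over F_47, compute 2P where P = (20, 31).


Doubling: s = (3 x1^2 + a) / (2 y1)
s = (3*20^2 + 41) / (2*31) mod 47 = 42
x3 = s^2 - 2 x1 mod 47 = 42^2 - 2*20 = 32
y3 = s (x1 - x3) - y1 mod 47 = 42 * (20 - 32) - 31 = 29

2P = (32, 29)


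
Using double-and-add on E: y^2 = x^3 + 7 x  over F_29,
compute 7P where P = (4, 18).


k = 7 = 111_2 (binary, LSB first: 111)
Double-and-add from P = (4, 18):
  bit 0 = 1: acc = O + (4, 18) = (4, 18)
  bit 1 = 1: acc = (4, 18) + (20, 22) = (25, 13)
  bit 2 = 1: acc = (25, 13) + (9, 26) = (25, 16)

7P = (25, 16)


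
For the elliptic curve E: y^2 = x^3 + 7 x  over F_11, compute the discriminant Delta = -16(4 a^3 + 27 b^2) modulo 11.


4 a^3 + 27 b^2 = 4*7^3 + 27*0^2 = 1372 + 0 = 1372
Delta = -16 * (1372) = -21952
Delta mod 11 = 4

Delta = 4 (mod 11)


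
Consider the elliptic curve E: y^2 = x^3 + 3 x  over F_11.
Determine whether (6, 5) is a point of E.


Check whether y^2 = x^3 + 3 x + 0 (mod 11) for (x, y) = (6, 5).
LHS: y^2 = 5^2 mod 11 = 3
RHS: x^3 + 3 x + 0 = 6^3 + 3*6 + 0 mod 11 = 3
LHS = RHS

Yes, on the curve


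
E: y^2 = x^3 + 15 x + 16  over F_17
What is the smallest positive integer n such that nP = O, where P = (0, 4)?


Compute successive multiples of P until we hit O:
  1P = (0, 4)
  2P = (16, 0)
  3P = (0, 13)
  4P = O

ord(P) = 4


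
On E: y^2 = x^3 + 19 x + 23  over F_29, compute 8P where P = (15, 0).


k = 8 = 1000_2 (binary, LSB first: 0001)
Double-and-add from P = (15, 0):
  bit 0 = 0: acc unchanged = O
  bit 1 = 0: acc unchanged = O
  bit 2 = 0: acc unchanged = O
  bit 3 = 1: acc = O + O = O

8P = O


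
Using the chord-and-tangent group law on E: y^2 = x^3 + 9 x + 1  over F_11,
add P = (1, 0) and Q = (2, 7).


P != Q, so use the chord formula.
s = (y2 - y1) / (x2 - x1) = (7) / (1) mod 11 = 7
x3 = s^2 - x1 - x2 mod 11 = 7^2 - 1 - 2 = 2
y3 = s (x1 - x3) - y1 mod 11 = 7 * (1 - 2) - 0 = 4

P + Q = (2, 4)


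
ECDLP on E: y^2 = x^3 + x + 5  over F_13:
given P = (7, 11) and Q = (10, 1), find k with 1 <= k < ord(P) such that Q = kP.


Enumerate multiples of P until we hit Q = (10, 1):
  1P = (7, 11)
  2P = (3, 10)
  3P = (12, 4)
  4P = (10, 1)
Match found at i = 4.

k = 4


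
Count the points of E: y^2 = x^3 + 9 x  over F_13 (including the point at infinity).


For each x in F_13, count y with y^2 = x^3 + 9 x + 0 mod 13:
  x = 0: RHS = 0, y in [0]  -> 1 point(s)
  x = 1: RHS = 10, y in [6, 7]  -> 2 point(s)
  x = 2: RHS = 0, y in [0]  -> 1 point(s)
  x = 4: RHS = 9, y in [3, 10]  -> 2 point(s)
  x = 5: RHS = 1, y in [1, 12]  -> 2 point(s)
  x = 6: RHS = 10, y in [6, 7]  -> 2 point(s)
  x = 7: RHS = 3, y in [4, 9]  -> 2 point(s)
  x = 8: RHS = 12, y in [5, 8]  -> 2 point(s)
  x = 9: RHS = 4, y in [2, 11]  -> 2 point(s)
  x = 11: RHS = 0, y in [0]  -> 1 point(s)
  x = 12: RHS = 3, y in [4, 9]  -> 2 point(s)
Affine points: 19. Add the point at infinity: total = 20.

#E(F_13) = 20


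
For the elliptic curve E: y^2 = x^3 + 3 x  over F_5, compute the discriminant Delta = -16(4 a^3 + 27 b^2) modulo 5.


4 a^3 + 27 b^2 = 4*3^3 + 27*0^2 = 108 + 0 = 108
Delta = -16 * (108) = -1728
Delta mod 5 = 2

Delta = 2 (mod 5)


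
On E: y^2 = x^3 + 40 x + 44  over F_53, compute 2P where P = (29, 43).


Doubling: s = (3 x1^2 + a) / (2 y1)
s = (3*29^2 + 40) / (2*43) mod 53 = 7
x3 = s^2 - 2 x1 mod 53 = 7^2 - 2*29 = 44
y3 = s (x1 - x3) - y1 mod 53 = 7 * (29 - 44) - 43 = 11

2P = (44, 11)


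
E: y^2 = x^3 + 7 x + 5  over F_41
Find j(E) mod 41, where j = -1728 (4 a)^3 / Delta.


Delta = -16(4 a^3 + 27 b^2) mod 41 = 7
-1728 * (4 a)^3 = -1728 * (4*7)^3 mod 41 = 21
j = 21 * 7^(-1) mod 41 = 3

j = 3 (mod 41)


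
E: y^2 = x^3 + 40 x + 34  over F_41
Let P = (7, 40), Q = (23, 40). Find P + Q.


P != Q, so use the chord formula.
s = (y2 - y1) / (x2 - x1) = (0) / (16) mod 41 = 0
x3 = s^2 - x1 - x2 mod 41 = 0^2 - 7 - 23 = 11
y3 = s (x1 - x3) - y1 mod 41 = 0 * (7 - 11) - 40 = 1

P + Q = (11, 1)


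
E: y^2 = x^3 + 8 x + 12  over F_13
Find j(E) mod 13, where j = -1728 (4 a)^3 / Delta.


Delta = -16(4 a^3 + 27 b^2) mod 13 = 2
-1728 * (4 a)^3 = -1728 * (4*8)^3 mod 13 = 8
j = 8 * 2^(-1) mod 13 = 4

j = 4 (mod 13)


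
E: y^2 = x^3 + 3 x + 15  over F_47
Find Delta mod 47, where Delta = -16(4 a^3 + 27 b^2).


4 a^3 + 27 b^2 = 4*3^3 + 27*15^2 = 108 + 6075 = 6183
Delta = -16 * (6183) = -98928
Delta mod 47 = 7

Delta = 7 (mod 47)


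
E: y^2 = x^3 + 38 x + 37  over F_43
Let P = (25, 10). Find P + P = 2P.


Doubling: s = (3 x1^2 + a) / (2 y1)
s = (3*25^2 + 38) / (2*10) mod 43 = 29
x3 = s^2 - 2 x1 mod 43 = 29^2 - 2*25 = 17
y3 = s (x1 - x3) - y1 mod 43 = 29 * (25 - 17) - 10 = 7

2P = (17, 7)


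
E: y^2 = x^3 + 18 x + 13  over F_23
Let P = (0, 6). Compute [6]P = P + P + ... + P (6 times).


k = 6 = 110_2 (binary, LSB first: 011)
Double-and-add from P = (0, 6):
  bit 0 = 0: acc unchanged = O
  bit 1 = 1: acc = O + (8, 5) = (8, 5)
  bit 2 = 1: acc = (8, 5) + (11, 1) = (16, 21)

6P = (16, 21)


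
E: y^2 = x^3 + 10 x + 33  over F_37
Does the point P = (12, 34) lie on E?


Check whether y^2 = x^3 + 10 x + 33 (mod 37) for (x, y) = (12, 34).
LHS: y^2 = 34^2 mod 37 = 9
RHS: x^3 + 10 x + 33 = 12^3 + 10*12 + 33 mod 37 = 31
LHS != RHS

No, not on the curve


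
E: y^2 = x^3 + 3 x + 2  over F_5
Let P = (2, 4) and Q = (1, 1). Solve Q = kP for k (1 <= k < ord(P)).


Enumerate multiples of P until we hit Q = (1, 1):
  1P = (2, 4)
  2P = (1, 1)
Match found at i = 2.

k = 2


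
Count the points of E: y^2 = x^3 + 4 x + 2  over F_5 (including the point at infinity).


For each x in F_5, count y with y^2 = x^3 + 4 x + 2 mod 5:
  x = 3: RHS = 1, y in [1, 4]  -> 2 point(s)
Affine points: 2. Add the point at infinity: total = 3.

#E(F_5) = 3


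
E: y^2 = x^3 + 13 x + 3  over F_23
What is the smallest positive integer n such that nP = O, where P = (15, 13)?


Compute successive multiples of P until we hit O:
  1P = (15, 13)
  2P = (19, 5)
  3P = (16, 12)
  4P = (16, 11)
  5P = (19, 18)
  6P = (15, 10)
  7P = O

ord(P) = 7


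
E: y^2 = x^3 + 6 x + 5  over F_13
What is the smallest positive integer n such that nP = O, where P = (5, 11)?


Compute successive multiples of P until we hit O:
  1P = (5, 11)
  2P = (6, 6)
  3P = (1, 8)
  4P = (10, 8)
  5P = (2, 8)
  6P = (7, 0)
  7P = (2, 5)
  8P = (10, 5)
  ... (continuing to 12P)
  12P = O

ord(P) = 12


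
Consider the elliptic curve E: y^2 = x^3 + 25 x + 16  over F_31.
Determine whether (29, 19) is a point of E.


Check whether y^2 = x^3 + 25 x + 16 (mod 31) for (x, y) = (29, 19).
LHS: y^2 = 19^2 mod 31 = 20
RHS: x^3 + 25 x + 16 = 29^3 + 25*29 + 16 mod 31 = 20
LHS = RHS

Yes, on the curve


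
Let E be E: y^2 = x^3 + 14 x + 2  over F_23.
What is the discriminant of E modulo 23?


4 a^3 + 27 b^2 = 4*14^3 + 27*2^2 = 10976 + 108 = 11084
Delta = -16 * (11084) = -177344
Delta mod 23 = 9

Delta = 9 (mod 23)


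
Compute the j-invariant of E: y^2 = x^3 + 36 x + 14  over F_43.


Delta = -16(4 a^3 + 27 b^2) mod 43 = 17
-1728 * (4 a)^3 = -1728 * (4*36)^3 mod 43 = 4
j = 4 * 17^(-1) mod 43 = 23

j = 23 (mod 43)


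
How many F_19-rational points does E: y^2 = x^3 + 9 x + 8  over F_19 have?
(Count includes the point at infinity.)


For each x in F_19, count y with y^2 = x^3 + 9 x + 8 mod 19:
  x = 3: RHS = 5, y in [9, 10]  -> 2 point(s)
  x = 5: RHS = 7, y in [8, 11]  -> 2 point(s)
  x = 9: RHS = 1, y in [1, 18]  -> 2 point(s)
  x = 12: RHS = 1, y in [1, 18]  -> 2 point(s)
  x = 13: RHS = 4, y in [2, 17]  -> 2 point(s)
  x = 14: RHS = 9, y in [3, 16]  -> 2 point(s)
  x = 16: RHS = 11, y in [7, 12]  -> 2 point(s)
  x = 17: RHS = 1, y in [1, 18]  -> 2 point(s)
  x = 18: RHS = 17, y in [6, 13]  -> 2 point(s)
Affine points: 18. Add the point at infinity: total = 19.

#E(F_19) = 19


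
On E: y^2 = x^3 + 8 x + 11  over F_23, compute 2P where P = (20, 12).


Doubling: s = (3 x1^2 + a) / (2 y1)
s = (3*20^2 + 8) / (2*12) mod 23 = 12
x3 = s^2 - 2 x1 mod 23 = 12^2 - 2*20 = 12
y3 = s (x1 - x3) - y1 mod 23 = 12 * (20 - 12) - 12 = 15

2P = (12, 15)


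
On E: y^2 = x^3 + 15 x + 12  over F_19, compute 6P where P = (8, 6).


k = 6 = 110_2 (binary, LSB first: 011)
Double-and-add from P = (8, 6):
  bit 0 = 0: acc unchanged = O
  bit 1 = 1: acc = O + (12, 1) = (12, 1)
  bit 2 = 1: acc = (12, 1) + (1, 16) = (11, 8)

6P = (11, 8)


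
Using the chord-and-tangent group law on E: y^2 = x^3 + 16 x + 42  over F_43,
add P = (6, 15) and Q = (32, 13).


P != Q, so use the chord formula.
s = (y2 - y1) / (x2 - x1) = (41) / (26) mod 43 = 33
x3 = s^2 - x1 - x2 mod 43 = 33^2 - 6 - 32 = 19
y3 = s (x1 - x3) - y1 mod 43 = 33 * (6 - 19) - 15 = 29

P + Q = (19, 29)


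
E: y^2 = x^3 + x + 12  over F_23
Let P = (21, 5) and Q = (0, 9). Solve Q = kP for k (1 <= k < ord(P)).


Enumerate multiples of P until we hit Q = (0, 9):
  1P = (21, 5)
  2P = (5, 2)
  3P = (0, 9)
Match found at i = 3.

k = 3


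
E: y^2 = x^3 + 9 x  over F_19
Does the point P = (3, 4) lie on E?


Check whether y^2 = x^3 + 9 x + 0 (mod 19) for (x, y) = (3, 4).
LHS: y^2 = 4^2 mod 19 = 16
RHS: x^3 + 9 x + 0 = 3^3 + 9*3 + 0 mod 19 = 16
LHS = RHS

Yes, on the curve


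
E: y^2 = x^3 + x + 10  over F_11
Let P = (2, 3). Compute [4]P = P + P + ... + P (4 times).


k = 4 = 100_2 (binary, LSB first: 001)
Double-and-add from P = (2, 3):
  bit 0 = 0: acc unchanged = O
  bit 1 = 0: acc unchanged = O
  bit 2 = 1: acc = O + (2, 8) = (2, 8)

4P = (2, 8)


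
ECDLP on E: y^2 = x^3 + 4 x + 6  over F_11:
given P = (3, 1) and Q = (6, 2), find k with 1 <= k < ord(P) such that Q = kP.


Enumerate multiples of P until we hit Q = (6, 2):
  1P = (3, 1)
  2P = (6, 2)
Match found at i = 2.

k = 2


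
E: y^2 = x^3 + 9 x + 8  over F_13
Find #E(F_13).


For each x in F_13, count y with y^2 = x^3 + 9 x + 8 mod 13:
  x = 3: RHS = 10, y in [6, 7]  -> 2 point(s)
  x = 4: RHS = 4, y in [2, 11]  -> 2 point(s)
  x = 5: RHS = 9, y in [3, 10]  -> 2 point(s)
  x = 9: RHS = 12, y in [5, 8]  -> 2 point(s)
Affine points: 8. Add the point at infinity: total = 9.

#E(F_13) = 9


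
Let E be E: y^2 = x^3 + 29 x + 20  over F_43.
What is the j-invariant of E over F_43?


Delta = -16(4 a^3 + 27 b^2) mod 43 = 21
-1728 * (4 a)^3 = -1728 * (4*29)^3 mod 43 = 32
j = 32 * 21^(-1) mod 43 = 22

j = 22 (mod 43)


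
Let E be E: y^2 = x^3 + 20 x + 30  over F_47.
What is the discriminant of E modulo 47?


4 a^3 + 27 b^2 = 4*20^3 + 27*30^2 = 32000 + 24300 = 56300
Delta = -16 * (56300) = -900800
Delta mod 47 = 2

Delta = 2 (mod 47)


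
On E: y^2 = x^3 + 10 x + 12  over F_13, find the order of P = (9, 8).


Compute successive multiples of P until we hit O:
  1P = (9, 8)
  2P = (12, 12)
  3P = (1, 7)
  4P = (2, 1)
  5P = (3, 11)
  6P = (11, 6)
  7P = (7, 3)
  8P = (0, 8)
  ... (continuing to 19P)
  19P = O

ord(P) = 19


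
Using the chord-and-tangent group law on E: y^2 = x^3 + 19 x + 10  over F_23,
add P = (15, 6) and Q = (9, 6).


P != Q, so use the chord formula.
s = (y2 - y1) / (x2 - x1) = (0) / (17) mod 23 = 0
x3 = s^2 - x1 - x2 mod 23 = 0^2 - 15 - 9 = 22
y3 = s (x1 - x3) - y1 mod 23 = 0 * (15 - 22) - 6 = 17

P + Q = (22, 17)


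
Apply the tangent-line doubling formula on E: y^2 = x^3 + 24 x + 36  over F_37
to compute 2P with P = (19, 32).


Doubling: s = (3 x1^2 + a) / (2 y1)
s = (3*19^2 + 24) / (2*32) mod 37 = 4
x3 = s^2 - 2 x1 mod 37 = 4^2 - 2*19 = 15
y3 = s (x1 - x3) - y1 mod 37 = 4 * (19 - 15) - 32 = 21

2P = (15, 21)


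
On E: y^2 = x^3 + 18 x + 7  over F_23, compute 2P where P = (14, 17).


Doubling: s = (3 x1^2 + a) / (2 y1)
s = (3*14^2 + 18) / (2*17) mod 23 = 7
x3 = s^2 - 2 x1 mod 23 = 7^2 - 2*14 = 21
y3 = s (x1 - x3) - y1 mod 23 = 7 * (14 - 21) - 17 = 3

2P = (21, 3)


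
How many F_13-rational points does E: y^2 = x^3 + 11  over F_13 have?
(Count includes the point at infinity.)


For each x in F_13, count y with y^2 = x^3 + 0 x + 11 mod 13:
  x = 1: RHS = 12, y in [5, 8]  -> 2 point(s)
  x = 3: RHS = 12, y in [5, 8]  -> 2 point(s)
  x = 4: RHS = 10, y in [6, 7]  -> 2 point(s)
  x = 7: RHS = 3, y in [4, 9]  -> 2 point(s)
  x = 8: RHS = 3, y in [4, 9]  -> 2 point(s)
  x = 9: RHS = 12, y in [5, 8]  -> 2 point(s)
  x = 10: RHS = 10, y in [6, 7]  -> 2 point(s)
  x = 11: RHS = 3, y in [4, 9]  -> 2 point(s)
  x = 12: RHS = 10, y in [6, 7]  -> 2 point(s)
Affine points: 18. Add the point at infinity: total = 19.

#E(F_13) = 19


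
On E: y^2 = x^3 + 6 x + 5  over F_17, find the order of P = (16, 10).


Compute successive multiples of P until we hit O:
  1P = (16, 10)
  2P = (11, 5)
  3P = (8, 15)
  4P = (8, 2)
  5P = (11, 12)
  6P = (16, 7)
  7P = O

ord(P) = 7


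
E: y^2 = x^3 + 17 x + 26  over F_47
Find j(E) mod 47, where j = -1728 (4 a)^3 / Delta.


Delta = -16(4 a^3 + 27 b^2) mod 47 = 24
-1728 * (4 a)^3 = -1728 * (4*17)^3 mod 47 = 22
j = 22 * 24^(-1) mod 47 = 44

j = 44 (mod 47)


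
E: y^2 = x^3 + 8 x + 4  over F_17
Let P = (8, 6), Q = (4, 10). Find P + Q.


P != Q, so use the chord formula.
s = (y2 - y1) / (x2 - x1) = (4) / (13) mod 17 = 16
x3 = s^2 - x1 - x2 mod 17 = 16^2 - 8 - 4 = 6
y3 = s (x1 - x3) - y1 mod 17 = 16 * (8 - 6) - 6 = 9

P + Q = (6, 9)


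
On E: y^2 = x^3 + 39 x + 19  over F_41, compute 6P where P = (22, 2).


k = 6 = 110_2 (binary, LSB first: 011)
Double-and-add from P = (22, 2):
  bit 0 = 0: acc unchanged = O
  bit 1 = 1: acc = O + (29, 23) = (29, 23)
  bit 2 = 1: acc = (29, 23) + (40, 15) = (22, 39)

6P = (22, 39)


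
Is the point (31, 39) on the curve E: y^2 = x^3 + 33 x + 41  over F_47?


Check whether y^2 = x^3 + 33 x + 41 (mod 47) for (x, y) = (31, 39).
LHS: y^2 = 39^2 mod 47 = 17
RHS: x^3 + 33 x + 41 = 31^3 + 33*31 + 41 mod 47 = 23
LHS != RHS

No, not on the curve


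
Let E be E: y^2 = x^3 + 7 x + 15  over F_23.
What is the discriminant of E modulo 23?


4 a^3 + 27 b^2 = 4*7^3 + 27*15^2 = 1372 + 6075 = 7447
Delta = -16 * (7447) = -119152
Delta mod 23 = 11

Delta = 11 (mod 23)


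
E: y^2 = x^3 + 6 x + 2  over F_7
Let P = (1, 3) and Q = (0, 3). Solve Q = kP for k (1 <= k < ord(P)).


Enumerate multiples of P until we hit Q = (0, 3):
  1P = (1, 3)
  2P = (2, 6)
  3P = (6, 3)
  4P = (0, 4)
  5P = (0, 3)
Match found at i = 5.

k = 5


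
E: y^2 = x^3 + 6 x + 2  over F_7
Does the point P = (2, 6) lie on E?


Check whether y^2 = x^3 + 6 x + 2 (mod 7) for (x, y) = (2, 6).
LHS: y^2 = 6^2 mod 7 = 1
RHS: x^3 + 6 x + 2 = 2^3 + 6*2 + 2 mod 7 = 1
LHS = RHS

Yes, on the curve


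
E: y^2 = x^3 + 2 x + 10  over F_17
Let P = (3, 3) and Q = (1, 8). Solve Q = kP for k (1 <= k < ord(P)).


Enumerate multiples of P until we hit Q = (1, 8):
  1P = (3, 3)
  2P = (15, 7)
  3P = (1, 9)
  4P = (5, 3)
  5P = (9, 14)
  6P = (6, 0)
  7P = (9, 3)
  8P = (5, 14)
  9P = (1, 8)
Match found at i = 9.

k = 9


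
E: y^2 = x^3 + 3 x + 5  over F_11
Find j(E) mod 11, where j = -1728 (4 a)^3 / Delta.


Delta = -16(4 a^3 + 27 b^2) mod 11 = 1
-1728 * (4 a)^3 = -1728 * (4*3)^3 mod 11 = 10
j = 10 * 1^(-1) mod 11 = 10

j = 10 (mod 11)


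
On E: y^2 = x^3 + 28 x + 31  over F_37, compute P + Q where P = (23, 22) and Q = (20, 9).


P != Q, so use the chord formula.
s = (y2 - y1) / (x2 - x1) = (24) / (34) mod 37 = 29
x3 = s^2 - x1 - x2 mod 37 = 29^2 - 23 - 20 = 21
y3 = s (x1 - x3) - y1 mod 37 = 29 * (23 - 21) - 22 = 36

P + Q = (21, 36)


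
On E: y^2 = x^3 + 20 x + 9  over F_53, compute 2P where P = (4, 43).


Doubling: s = (3 x1^2 + a) / (2 y1)
s = (3*4^2 + 20) / (2*43) mod 53 = 39
x3 = s^2 - 2 x1 mod 53 = 39^2 - 2*4 = 29
y3 = s (x1 - x3) - y1 mod 53 = 39 * (4 - 29) - 43 = 42

2P = (29, 42)


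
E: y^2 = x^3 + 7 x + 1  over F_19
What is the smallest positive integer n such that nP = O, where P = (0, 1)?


Compute successive multiples of P until we hit O:
  1P = (0, 1)
  2P = (17, 6)
  3P = (13, 3)
  4P = (4, 13)
  5P = (5, 3)
  6P = (2, 2)
  7P = (3, 7)
  8P = (1, 16)
  ... (continuing to 21P)
  21P = O

ord(P) = 21


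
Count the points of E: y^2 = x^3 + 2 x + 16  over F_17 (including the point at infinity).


For each x in F_17, count y with y^2 = x^3 + 2 x + 16 mod 17:
  x = 0: RHS = 16, y in [4, 13]  -> 2 point(s)
  x = 1: RHS = 2, y in [6, 11]  -> 2 point(s)
  x = 3: RHS = 15, y in [7, 10]  -> 2 point(s)
  x = 5: RHS = 15, y in [7, 10]  -> 2 point(s)
  x = 7: RHS = 16, y in [4, 13]  -> 2 point(s)
  x = 8: RHS = 0, y in [0]  -> 1 point(s)
  x = 9: RHS = 15, y in [7, 10]  -> 2 point(s)
  x = 10: RHS = 16, y in [4, 13]  -> 2 point(s)
  x = 11: RHS = 9, y in [3, 14]  -> 2 point(s)
  x = 12: RHS = 0, y in [0]  -> 1 point(s)
  x = 14: RHS = 0, y in [0]  -> 1 point(s)
  x = 15: RHS = 4, y in [2, 15]  -> 2 point(s)
  x = 16: RHS = 13, y in [8, 9]  -> 2 point(s)
Affine points: 23. Add the point at infinity: total = 24.

#E(F_17) = 24


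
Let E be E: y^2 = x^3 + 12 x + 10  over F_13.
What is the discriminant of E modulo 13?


4 a^3 + 27 b^2 = 4*12^3 + 27*10^2 = 6912 + 2700 = 9612
Delta = -16 * (9612) = -153792
Delta mod 13 = 11

Delta = 11 (mod 13)


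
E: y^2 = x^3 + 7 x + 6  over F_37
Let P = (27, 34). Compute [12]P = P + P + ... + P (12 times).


k = 12 = 1100_2 (binary, LSB first: 0011)
Double-and-add from P = (27, 34):
  bit 0 = 0: acc unchanged = O
  bit 1 = 0: acc unchanged = O
  bit 2 = 1: acc = O + (24, 7) = (24, 7)
  bit 3 = 1: acc = (24, 7) + (14, 6) = (9, 13)

12P = (9, 13)


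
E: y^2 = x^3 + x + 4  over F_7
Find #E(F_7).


For each x in F_7, count y with y^2 = x^3 + 1 x + 4 mod 7:
  x = 0: RHS = 4, y in [2, 5]  -> 2 point(s)
  x = 2: RHS = 0, y in [0]  -> 1 point(s)
  x = 4: RHS = 2, y in [3, 4]  -> 2 point(s)
  x = 5: RHS = 1, y in [1, 6]  -> 2 point(s)
  x = 6: RHS = 2, y in [3, 4]  -> 2 point(s)
Affine points: 9. Add the point at infinity: total = 10.

#E(F_7) = 10


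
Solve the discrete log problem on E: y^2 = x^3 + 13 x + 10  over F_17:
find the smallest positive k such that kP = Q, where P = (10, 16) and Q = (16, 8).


Enumerate multiples of P until we hit Q = (16, 8):
  1P = (10, 16)
  2P = (5, 9)
  3P = (6, 10)
  4P = (16, 9)
  5P = (7, 6)
  6P = (13, 8)
  7P = (3, 5)
  8P = (3, 12)
  9P = (13, 9)
  10P = (7, 11)
  11P = (16, 8)
Match found at i = 11.

k = 11


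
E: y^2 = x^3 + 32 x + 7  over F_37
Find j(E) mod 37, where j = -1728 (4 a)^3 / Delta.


Delta = -16(4 a^3 + 27 b^2) mod 37 = 4
-1728 * (4 a)^3 = -1728 * (4*32)^3 mod 37 = 23
j = 23 * 4^(-1) mod 37 = 15

j = 15 (mod 37)


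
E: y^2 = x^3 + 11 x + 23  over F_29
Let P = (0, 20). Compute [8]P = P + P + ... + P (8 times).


k = 8 = 1000_2 (binary, LSB first: 0001)
Double-and-add from P = (0, 20):
  bit 0 = 0: acc unchanged = O
  bit 1 = 0: acc unchanged = O
  bit 2 = 0: acc unchanged = O
  bit 3 = 1: acc = O + (1, 21) = (1, 21)

8P = (1, 21)


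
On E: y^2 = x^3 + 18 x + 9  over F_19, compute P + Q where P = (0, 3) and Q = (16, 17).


P != Q, so use the chord formula.
s = (y2 - y1) / (x2 - x1) = (14) / (16) mod 19 = 8
x3 = s^2 - x1 - x2 mod 19 = 8^2 - 0 - 16 = 10
y3 = s (x1 - x3) - y1 mod 19 = 8 * (0 - 10) - 3 = 12

P + Q = (10, 12)


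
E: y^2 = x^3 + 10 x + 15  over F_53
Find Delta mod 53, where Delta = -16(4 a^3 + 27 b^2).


4 a^3 + 27 b^2 = 4*10^3 + 27*15^2 = 4000 + 6075 = 10075
Delta = -16 * (10075) = -161200
Delta mod 53 = 26

Delta = 26 (mod 53)


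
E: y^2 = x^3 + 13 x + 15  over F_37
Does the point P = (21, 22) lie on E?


Check whether y^2 = x^3 + 13 x + 15 (mod 37) for (x, y) = (21, 22).
LHS: y^2 = 22^2 mod 37 = 3
RHS: x^3 + 13 x + 15 = 21^3 + 13*21 + 15 mod 37 = 3
LHS = RHS

Yes, on the curve


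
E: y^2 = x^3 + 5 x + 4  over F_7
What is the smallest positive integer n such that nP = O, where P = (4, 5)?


Compute successive multiples of P until we hit O:
  1P = (4, 5)
  2P = (0, 5)
  3P = (3, 2)
  4P = (2, 1)
  5P = (5, 0)
  6P = (2, 6)
  7P = (3, 5)
  8P = (0, 2)
  ... (continuing to 10P)
  10P = O

ord(P) = 10


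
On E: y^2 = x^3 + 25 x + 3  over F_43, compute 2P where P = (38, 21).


Doubling: s = (3 x1^2 + a) / (2 y1)
s = (3*38^2 + 25) / (2*21) mod 43 = 29
x3 = s^2 - 2 x1 mod 43 = 29^2 - 2*38 = 34
y3 = s (x1 - x3) - y1 mod 43 = 29 * (38 - 34) - 21 = 9

2P = (34, 9)


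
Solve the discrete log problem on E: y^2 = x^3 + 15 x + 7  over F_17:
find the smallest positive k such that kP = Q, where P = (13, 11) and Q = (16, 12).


Enumerate multiples of P until we hit Q = (16, 12):
  1P = (13, 11)
  2P = (9, 2)
  3P = (16, 12)
Match found at i = 3.

k = 3


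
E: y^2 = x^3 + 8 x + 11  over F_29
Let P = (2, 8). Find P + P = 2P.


Doubling: s = (3 x1^2 + a) / (2 y1)
s = (3*2^2 + 8) / (2*8) mod 29 = 23
x3 = s^2 - 2 x1 mod 29 = 23^2 - 2*2 = 3
y3 = s (x1 - x3) - y1 mod 29 = 23 * (2 - 3) - 8 = 27

2P = (3, 27)
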